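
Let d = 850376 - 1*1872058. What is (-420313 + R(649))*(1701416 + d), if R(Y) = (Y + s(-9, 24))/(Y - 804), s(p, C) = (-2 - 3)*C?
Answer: -44284020274296/155 ≈ -2.8570e+11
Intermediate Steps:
s(p, C) = -5*C
d = -1021682 (d = 850376 - 1872058 = -1021682)
R(Y) = (-120 + Y)/(-804 + Y) (R(Y) = (Y - 5*24)/(Y - 804) = (Y - 120)/(-804 + Y) = (-120 + Y)/(-804 + Y))
(-420313 + R(649))*(1701416 + d) = (-420313 + (-120 + 649)/(-804 + 649))*(1701416 - 1021682) = (-420313 + 529/(-155))*679734 = (-420313 - 1/155*529)*679734 = (-420313 - 529/155)*679734 = -65149044/155*679734 = -44284020274296/155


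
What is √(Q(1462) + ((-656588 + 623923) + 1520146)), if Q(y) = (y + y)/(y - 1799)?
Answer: √168930744301/337 ≈ 1219.6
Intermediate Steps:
Q(y) = 2*y/(-1799 + y) (Q(y) = (2*y)/(-1799 + y) = 2*y/(-1799 + y))
√(Q(1462) + ((-656588 + 623923) + 1520146)) = √(2*1462/(-1799 + 1462) + ((-656588 + 623923) + 1520146)) = √(2*1462/(-337) + (-32665 + 1520146)) = √(2*1462*(-1/337) + 1487481) = √(-2924/337 + 1487481) = √(501278173/337) = √168930744301/337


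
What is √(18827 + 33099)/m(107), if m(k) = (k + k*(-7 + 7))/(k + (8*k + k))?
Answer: 10*√51926 ≈ 2278.7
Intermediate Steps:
m(k) = ⅒ (m(k) = (k + k*0)/(k + 9*k) = (k + 0)/((10*k)) = k*(1/(10*k)) = ⅒)
√(18827 + 33099)/m(107) = √(18827 + 33099)/(⅒) = √51926*10 = 10*√51926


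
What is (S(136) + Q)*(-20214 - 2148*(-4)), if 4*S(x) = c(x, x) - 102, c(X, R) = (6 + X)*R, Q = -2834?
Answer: -22877907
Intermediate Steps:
c(X, R) = R*(6 + X)
S(x) = -51/2 + x*(6 + x)/4 (S(x) = (x*(6 + x) - 102)/4 = (-102 + x*(6 + x))/4 = -51/2 + x*(6 + x)/4)
(S(136) + Q)*(-20214 - 2148*(-4)) = ((-51/2 + (¼)*136*(6 + 136)) - 2834)*(-20214 - 2148*(-4)) = ((-51/2 + (¼)*136*142) - 2834)*(-20214 + 8592) = ((-51/2 + 4828) - 2834)*(-11622) = (9605/2 - 2834)*(-11622) = (3937/2)*(-11622) = -22877907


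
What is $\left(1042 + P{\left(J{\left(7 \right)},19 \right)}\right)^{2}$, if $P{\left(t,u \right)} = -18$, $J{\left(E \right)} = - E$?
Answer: $1048576$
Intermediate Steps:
$\left(1042 + P{\left(J{\left(7 \right)},19 \right)}\right)^{2} = \left(1042 - 18\right)^{2} = 1024^{2} = 1048576$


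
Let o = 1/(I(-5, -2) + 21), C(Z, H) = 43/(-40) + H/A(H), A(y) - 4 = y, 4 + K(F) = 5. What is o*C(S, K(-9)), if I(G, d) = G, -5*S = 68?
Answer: -7/128 ≈ -0.054688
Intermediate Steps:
S = -68/5 (S = -⅕*68 = -68/5 ≈ -13.600)
K(F) = 1 (K(F) = -4 + 5 = 1)
A(y) = 4 + y
C(Z, H) = -43/40 + H/(4 + H) (C(Z, H) = 43/(-40) + H/(4 + H) = 43*(-1/40) + H/(4 + H) = -43/40 + H/(4 + H))
o = 1/16 (o = 1/(-5 + 21) = 1/16 ≈ 0.062500)
o*C(S, K(-9)) = ((-172 - 3*1)/(40*(4 + 1)))/16 = ((1/40)*(-172 - 3)/5)/16 = ((1/40)*(⅕)*(-175))/16 = (1/16)*(-7/8) = -7/128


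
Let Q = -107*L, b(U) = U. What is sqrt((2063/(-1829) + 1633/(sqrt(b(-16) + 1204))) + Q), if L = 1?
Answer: sqrt(-1575626244984 + 120181128166*sqrt(33))/120714 ≈ 7.7942*I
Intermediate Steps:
Q = -107 (Q = -107*1 = -107)
sqrt((2063/(-1829) + 1633/(sqrt(b(-16) + 1204))) + Q) = sqrt((2063/(-1829) + 1633/(sqrt(-16 + 1204))) - 107) = sqrt((2063*(-1/1829) + 1633/(sqrt(1188))) - 107) = sqrt((-2063/1829 + 1633/((6*sqrt(33)))) - 107) = sqrt((-2063/1829 + 1633*(sqrt(33)/198)) - 107) = sqrt((-2063/1829 + 1633*sqrt(33)/198) - 107) = sqrt(-197766/1829 + 1633*sqrt(33)/198)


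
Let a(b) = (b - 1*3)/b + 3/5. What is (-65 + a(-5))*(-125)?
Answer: 7850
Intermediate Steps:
a(b) = ⅗ + (-3 + b)/b (a(b) = (b - 3)/b + 3*(⅕) = (-3 + b)/b + ⅗ = ⅗ + (-3 + b)/b)
(-65 + a(-5))*(-125) = (-65 + (8/5 - 3/(-5)))*(-125) = (-65 + (8/5 - 3*(-⅕)))*(-125) = (-65 + (8/5 + ⅗))*(-125) = (-65 + 11/5)*(-125) = -314/5*(-125) = 7850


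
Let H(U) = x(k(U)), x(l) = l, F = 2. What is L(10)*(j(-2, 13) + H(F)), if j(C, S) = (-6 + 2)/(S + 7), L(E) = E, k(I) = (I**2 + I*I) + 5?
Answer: 128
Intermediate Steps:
k(I) = 5 + 2*I**2 (k(I) = (I**2 + I**2) + 5 = 2*I**2 + 5 = 5 + 2*I**2)
H(U) = 5 + 2*U**2
j(C, S) = -4/(7 + S)
L(10)*(j(-2, 13) + H(F)) = 10*(-4/(7 + 13) + (5 + 2*2**2)) = 10*(-4/20 + (5 + 2*4)) = 10*(-4*1/20 + (5 + 8)) = 10*(-1/5 + 13) = 10*(64/5) = 128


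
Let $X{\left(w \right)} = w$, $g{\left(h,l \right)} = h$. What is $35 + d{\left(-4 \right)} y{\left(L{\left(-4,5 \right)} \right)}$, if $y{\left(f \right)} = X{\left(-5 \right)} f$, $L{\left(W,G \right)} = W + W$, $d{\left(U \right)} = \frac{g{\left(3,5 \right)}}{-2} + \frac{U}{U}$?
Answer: $15$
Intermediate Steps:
$d{\left(U \right)} = - \frac{1}{2}$ ($d{\left(U \right)} = \frac{3}{-2} + \frac{U}{U} = 3 \left(- \frac{1}{2}\right) + 1 = - \frac{3}{2} + 1 = - \frac{1}{2}$)
$L{\left(W,G \right)} = 2 W$
$y{\left(f \right)} = - 5 f$
$35 + d{\left(-4 \right)} y{\left(L{\left(-4,5 \right)} \right)} = 35 - \frac{\left(-5\right) 2 \left(-4\right)}{2} = 35 - \frac{\left(-5\right) \left(-8\right)}{2} = 35 - 20 = 15$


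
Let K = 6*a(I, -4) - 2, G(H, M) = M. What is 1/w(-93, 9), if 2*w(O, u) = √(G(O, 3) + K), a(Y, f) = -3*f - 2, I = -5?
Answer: 2*√61/61 ≈ 0.25607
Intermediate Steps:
a(Y, f) = -2 - 3*f
K = 58 (K = 6*(-2 - 3*(-4)) - 2 = 6*(-2 + 12) - 2 = 6*10 - 2 = 60 - 2 = 58)
w(O, u) = √61/2 (w(O, u) = √(3 + 58)/2 = √61/2)
1/w(-93, 9) = 1/(√61/2) = 2*√61/61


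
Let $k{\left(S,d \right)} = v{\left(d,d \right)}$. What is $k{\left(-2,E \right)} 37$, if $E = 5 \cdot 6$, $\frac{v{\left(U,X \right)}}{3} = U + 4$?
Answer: $3774$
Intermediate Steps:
$v{\left(U,X \right)} = 12 + 3 U$ ($v{\left(U,X \right)} = 3 \left(U + 4\right) = 3 \left(4 + U\right) = 12 + 3 U$)
$E = 30$
$k{\left(S,d \right)} = 12 + 3 d$
$k{\left(-2,E \right)} 37 = \left(12 + 3 \cdot 30\right) 37 = \left(12 + 90\right) 37 = 102 \cdot 37 = 3774$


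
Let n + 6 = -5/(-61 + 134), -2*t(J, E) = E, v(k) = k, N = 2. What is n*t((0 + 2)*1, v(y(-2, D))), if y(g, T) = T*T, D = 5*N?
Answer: 22150/73 ≈ 303.42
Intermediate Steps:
D = 10 (D = 5*2 = 10)
y(g, T) = T**2
t(J, E) = -E/2
n = -443/73 (n = -6 - 5/(-61 + 134) = -6 - 5/73 = -443/73 ≈ -6.0685)
n*t((0 + 2)*1, v(y(-2, D))) = -(-443)*10**2/146 = -(-443)*100/146 = -443/73*(-50) = 22150/73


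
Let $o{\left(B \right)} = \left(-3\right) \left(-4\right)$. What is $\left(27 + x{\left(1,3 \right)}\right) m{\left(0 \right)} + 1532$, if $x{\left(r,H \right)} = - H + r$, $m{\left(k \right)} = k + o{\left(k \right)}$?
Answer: $1832$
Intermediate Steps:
$o{\left(B \right)} = 12$
$m{\left(k \right)} = 12 + k$ ($m{\left(k \right)} = k + 12 = 12 + k$)
$x{\left(r,H \right)} = r - H$
$\left(27 + x{\left(1,3 \right)}\right) m{\left(0 \right)} + 1532 = \left(27 + \left(1 - 3\right)\right) \left(12 + 0\right) + 1532 = \left(27 + \left(1 - 3\right)\right) 12 + 1532 = \left(27 - 2\right) 12 + 1532 = 25 \cdot 12 + 1532 = 300 + 1532 = 1832$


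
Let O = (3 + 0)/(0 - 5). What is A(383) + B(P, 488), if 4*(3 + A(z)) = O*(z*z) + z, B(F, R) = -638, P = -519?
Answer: -112743/5 ≈ -22549.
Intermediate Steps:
O = -3/5 (O = 3/(-5) = 3*(-1/5) = -3/5 ≈ -0.60000)
A(z) = -3 - 3*z**2/20 + z/4 (A(z) = -3 + (-3*z*z/5 + z)/4 = -3 + (-3*z**2/5 + z)/4 = -3 + (z - 3*z**2/5)/4 = -3 + (-3*z**2/20 + z/4) = -3 - 3*z**2/20 + z/4)
A(383) + B(P, 488) = (-3 - 3/20*383**2 + (1/4)*383) - 638 = (-3 - 3/20*146689 + 383/4) - 638 = (-3 - 440067/20 + 383/4) - 638 = -109553/5 - 638 = -112743/5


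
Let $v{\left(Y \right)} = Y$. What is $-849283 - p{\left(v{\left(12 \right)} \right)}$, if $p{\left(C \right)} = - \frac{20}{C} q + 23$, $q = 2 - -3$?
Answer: $- \frac{2547893}{3} \approx -8.493 \cdot 10^{5}$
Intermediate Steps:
$q = 5$ ($q = 2 + 3 = 5$)
$p{\left(C \right)} = 23 - \frac{100}{C}$ ($p{\left(C \right)} = - \frac{20}{C} 5 + 23 = - \frac{100}{C} + 23 = 23 - \frac{100}{C}$)
$-849283 - p{\left(v{\left(12 \right)} \right)} = -849283 - \left(23 - \frac{100}{12}\right) = -849283 - \left(23 - \frac{25}{3}\right) = -849283 - \frac{44}{3} = - \frac{2547893}{3}$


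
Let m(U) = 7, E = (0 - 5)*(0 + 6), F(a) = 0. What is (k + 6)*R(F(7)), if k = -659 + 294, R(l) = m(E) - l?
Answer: -2513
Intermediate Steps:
E = -30 (E = -5*6 = -30)
R(l) = 7 - l
k = -365
(k + 6)*R(F(7)) = (-365 + 6)*(7 - 1*0) = -359*(7 + 0) = -359*7 = -2513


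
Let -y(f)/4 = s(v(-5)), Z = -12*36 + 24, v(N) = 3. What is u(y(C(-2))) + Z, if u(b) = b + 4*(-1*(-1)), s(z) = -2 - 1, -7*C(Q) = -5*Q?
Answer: -392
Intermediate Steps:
Z = -408 (Z = -432 + 24 = -408)
C(Q) = 5*Q/7 (C(Q) = -(-5)*Q/7 = 5*Q/7)
s(z) = -3
y(f) = 12 (y(f) = -4*(-3) = 12)
u(b) = 4 + b (u(b) = b + 4*1 = b + 4 = 4 + b)
u(y(C(-2))) + Z = (4 + 12) - 408 = 16 - 408 = -392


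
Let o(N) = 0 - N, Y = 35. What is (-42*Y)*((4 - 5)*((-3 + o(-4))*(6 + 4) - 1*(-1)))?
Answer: 16170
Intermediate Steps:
o(N) = -N
(-42*Y)*((4 - 5)*((-3 + o(-4))*(6 + 4) - 1*(-1))) = (-42*35)*((4 - 5)*((-3 - 1*(-4))*(6 + 4) - 1*(-1))) = -(-1470)*((-3 + 4)*10 + 1) = -(-1470)*(1*10 + 1) = -(-1470)*(10 + 1) = -(-1470)*11 = -1470*(-11) = 16170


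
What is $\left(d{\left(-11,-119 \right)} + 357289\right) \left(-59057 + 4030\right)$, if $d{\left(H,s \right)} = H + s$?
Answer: $-19653388293$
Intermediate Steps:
$\left(d{\left(-11,-119 \right)} + 357289\right) \left(-59057 + 4030\right) = \left(\left(-11 - 119\right) + 357289\right) \left(-59057 + 4030\right) = \left(-130 + 357289\right) \left(-55027\right) = 357159 \left(-55027\right) = -19653388293$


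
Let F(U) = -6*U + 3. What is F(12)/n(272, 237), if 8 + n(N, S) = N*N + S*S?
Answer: -69/130145 ≈ -0.00053018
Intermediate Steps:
F(U) = 3 - 6*U
n(N, S) = -8 + N² + S² (n(N, S) = -8 + (N*N + S*S) = -8 + (N² + S²) = -8 + N² + S²)
F(12)/n(272, 237) = (3 - 6*12)/(-8 + 272² + 237²) = (3 - 72)/(-8 + 73984 + 56169) = -69/130145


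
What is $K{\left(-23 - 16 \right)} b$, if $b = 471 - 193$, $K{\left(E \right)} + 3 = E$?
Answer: $-11676$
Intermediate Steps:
$K{\left(E \right)} = -3 + E$
$b = 278$
$K{\left(-23 - 16 \right)} b = \left(-3 - 39\right) 278 = \left(-42\right) 278 = -11676$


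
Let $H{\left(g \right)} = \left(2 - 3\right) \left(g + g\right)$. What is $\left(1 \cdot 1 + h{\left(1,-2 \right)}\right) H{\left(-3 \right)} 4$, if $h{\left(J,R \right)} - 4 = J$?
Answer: $144$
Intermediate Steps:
$h{\left(J,R \right)} = 4 + J$
$H{\left(g \right)} = - 2 g$
$\left(1 \cdot 1 + h{\left(1,-2 \right)}\right) H{\left(-3 \right)} 4 = \left(1 \cdot 1 + \left(4 + 1\right)\right) \left(\left(-2\right) \left(-3\right)\right) 4 = \left(1 + 5\right) 6 \cdot 4 = 6 \cdot 6 \cdot 4 = 36 \cdot 4 = 144$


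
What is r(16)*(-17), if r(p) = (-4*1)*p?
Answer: 1088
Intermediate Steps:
r(p) = -4*p
r(16)*(-17) = -4*16*(-17) = -64*(-17) = 1088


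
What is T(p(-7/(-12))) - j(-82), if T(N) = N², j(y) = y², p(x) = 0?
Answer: -6724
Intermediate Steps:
T(p(-7/(-12))) - j(-82) = 0² - 1*(-82)² = 0 - 1*6724 = 0 - 6724 = -6724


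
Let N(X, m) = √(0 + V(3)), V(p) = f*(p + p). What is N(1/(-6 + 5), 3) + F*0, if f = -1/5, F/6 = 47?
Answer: I*√30/5 ≈ 1.0954*I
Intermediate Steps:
F = 282 (F = 6*47 = 282)
f = -⅕ (f = -1*⅕ = -⅕ ≈ -0.20000)
V(p) = -2*p/5 (V(p) = -(p + p)/5 = -2*p/5)
N(X, m) = I*√30/5 (N(X, m) = √(0 - ⅖*3) = √(0 - 6/5) = √(-6/5) = I*√30/5)
N(1/(-6 + 5), 3) + F*0 = I*√30/5 + 282*0 = I*√30/5 + 0 = I*√30/5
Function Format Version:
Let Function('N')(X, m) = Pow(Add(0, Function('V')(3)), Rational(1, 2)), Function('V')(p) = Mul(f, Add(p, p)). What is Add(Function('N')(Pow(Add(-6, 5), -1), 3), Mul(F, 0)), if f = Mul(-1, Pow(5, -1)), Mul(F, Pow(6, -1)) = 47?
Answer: Mul(Rational(1, 5), I, Pow(30, Rational(1, 2))) ≈ Mul(1.0954, I)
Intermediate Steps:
F = 282 (F = Mul(6, 47) = 282)
f = Rational(-1, 5) (f = Mul(-1, Rational(1, 5)) = Rational(-1, 5) ≈ -0.20000)
Function('V')(p) = Mul(Rational(-2, 5), p) (Function('V')(p) = Mul(Rational(-1, 5), Add(p, p)) = Mul(Rational(-1, 5), Mul(2, p)) = Mul(Rational(-2, 5), p))
Function('N')(X, m) = Mul(Rational(1, 5), I, Pow(30, Rational(1, 2))) (Function('N')(X, m) = Pow(Add(0, Mul(Rational(-2, 5), 3)), Rational(1, 2)) = Pow(Add(0, Rational(-6, 5)), Rational(1, 2)) = Pow(Rational(-6, 5), Rational(1, 2)) = Mul(Rational(1, 5), I, Pow(30, Rational(1, 2))))
Add(Function('N')(Pow(Add(-6, 5), -1), 3), Mul(F, 0)) = Add(Mul(Rational(1, 5), I, Pow(30, Rational(1, 2))), Mul(282, 0)) = Add(Mul(Rational(1, 5), I, Pow(30, Rational(1, 2))), 0) = Mul(Rational(1, 5), I, Pow(30, Rational(1, 2)))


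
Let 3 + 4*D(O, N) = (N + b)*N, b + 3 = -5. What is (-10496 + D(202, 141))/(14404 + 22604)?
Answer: -11617/74016 ≈ -0.15695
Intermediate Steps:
b = -8 (b = -3 - 5 = -8)
D(O, N) = -¾ + N*(-8 + N)/4 (D(O, N) = -¾ + ((N - 8)*N)/4 = -¾ + ((-8 + N)*N)/4 = -¾ + (N*(-8 + N))/4 = -¾ + N*(-8 + N)/4)
(-10496 + D(202, 141))/(14404 + 22604) = (-10496 + (-¾ - 2*141 + (¼)*141²))/(14404 + 22604) = (-10496 + (-¾ - 282 + (¼)*19881))/37008 = (-10496 + (-¾ - 282 + 19881/4))*(1/37008) = (-10496 + 9375/2)*(1/37008) = -11617/2*1/37008 = -11617/74016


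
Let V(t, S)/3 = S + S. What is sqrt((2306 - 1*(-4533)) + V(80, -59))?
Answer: sqrt(6485) ≈ 80.530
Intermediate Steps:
V(t, S) = 6*S (V(t, S) = 3*(S + S) = 3*(2*S) = 6*S)
sqrt((2306 - 1*(-4533)) + V(80, -59)) = sqrt((2306 - 1*(-4533)) + 6*(-59)) = sqrt((2306 + 4533) - 354) = sqrt(6839 - 354) = sqrt(6485)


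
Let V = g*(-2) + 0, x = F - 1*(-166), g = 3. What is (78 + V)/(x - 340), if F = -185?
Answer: -72/359 ≈ -0.20056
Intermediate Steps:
x = -19 (x = -185 - 1*(-166) = -185 + 166 = -19)
V = -6 (V = 3*(-2) + 0 = -6 + 0 = -6)
(78 + V)/(x - 340) = (78 - 6)/(-19 - 340) = 72/(-359) = 72*(-1/359) = -72/359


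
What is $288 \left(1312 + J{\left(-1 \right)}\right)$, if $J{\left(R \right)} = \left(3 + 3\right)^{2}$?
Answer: $388224$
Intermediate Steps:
$J{\left(R \right)} = 36$ ($J{\left(R \right)} = 6^{2} = 36$)
$288 \left(1312 + J{\left(-1 \right)}\right) = 288 \left(1312 + 36\right) = 288 \cdot 1348 = 388224$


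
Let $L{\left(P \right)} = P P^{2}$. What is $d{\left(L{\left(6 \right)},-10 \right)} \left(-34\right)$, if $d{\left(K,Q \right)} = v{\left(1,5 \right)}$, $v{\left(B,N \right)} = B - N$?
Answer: $136$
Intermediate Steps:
$L{\left(P \right)} = P^{3}$
$d{\left(K,Q \right)} = -4$ ($d{\left(K,Q \right)} = 1 - 5 = -4$)
$d{\left(L{\left(6 \right)},-10 \right)} \left(-34\right) = \left(-4\right) \left(-34\right) = 136$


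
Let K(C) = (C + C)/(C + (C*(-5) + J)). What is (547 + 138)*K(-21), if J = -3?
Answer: -9590/27 ≈ -355.19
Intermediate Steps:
K(C) = 2*C/(-3 - 4*C) (K(C) = (C + C)/(C + (C*(-5) - 3)) = (2*C)/(C + (-5*C - 3)) = (2*C)/(C + (-3 - 5*C)) = (2*C)/(-3 - 4*C) = 2*C/(-3 - 4*C))
(547 + 138)*K(-21) = (547 + 138)*(-2*(-21)/(3 + 4*(-21))) = 685*(-2*(-21)/(3 - 84)) = 685*(-2*(-21)/(-81)) = 685*(-2*(-21)*(-1/81)) = 685*(-14/27) = -9590/27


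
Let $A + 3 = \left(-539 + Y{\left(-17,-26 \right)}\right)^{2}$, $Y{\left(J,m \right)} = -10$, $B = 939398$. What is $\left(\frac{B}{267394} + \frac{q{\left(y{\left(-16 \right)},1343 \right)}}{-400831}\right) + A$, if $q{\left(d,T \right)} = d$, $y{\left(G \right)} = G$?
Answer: $\frac{16152077617444407}{53589902207} \approx 3.014 \cdot 10^{5}$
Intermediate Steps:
$A = 301398$ ($A = -3 + \left(-539 - 10\right)^{2} = -3 + \left(-549\right)^{2} = -3 + 301401 = 301398$)
$\left(\frac{B}{267394} + \frac{q{\left(y{\left(-16 \right)},1343 \right)}}{-400831}\right) + A = \left(\frac{939398}{267394} - \frac{16}{-400831}\right) + 301398 = \left(939398 \cdot \frac{1}{267394} - - \frac{16}{400831}\right) + 301398 = \left(\frac{469699}{133697} + \frac{16}{400831}\right) + 301398 = \frac{188272059021}{53589902207} + 301398 = \frac{16152077617444407}{53589902207}$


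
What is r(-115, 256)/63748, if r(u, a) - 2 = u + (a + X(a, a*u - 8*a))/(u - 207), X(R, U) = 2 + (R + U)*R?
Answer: 284241/733102 ≈ 0.38772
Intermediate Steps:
X(R, U) = 2 + R*(R + U)
r(u, a) = 2 + u + (2 + a + a**2 + a*(-8*a + a*u))/(-207 + u) (r(u, a) = 2 + (u + (a + (2 + a**2 + a*(a*u - 8*a)))/(u - 207)) = 2 + (u + (a + (2 + a**2 + a*(-8*a + a*u)))/(-207 + u)) = 2 + (u + (2 + a + a**2 + a*(-8*a + a*u))/(-207 + u)) = 2 + u + (2 + a + a**2 + a*(-8*a + a*u))/(-207 + u))
r(-115, 256)/63748 = ((-412 + 256 + 256**2 + (-115)**2 - 205*(-115) + 256**2*(-8 - 115))/(-207 - 115))/63748 = ((-412 + 256 + 65536 + 13225 + 23575 + 65536*(-123))/(-322))*(1/63748) = -(-412 + 256 + 65536 + 13225 + 23575 - 8060928)/322*(1/63748) = -1/322*(-7958748)*(1/63748) = (568482/23)*(1/63748) = 284241/733102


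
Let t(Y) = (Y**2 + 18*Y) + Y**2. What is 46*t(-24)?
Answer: 33120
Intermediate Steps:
t(Y) = 2*Y**2 + 18*Y
46*t(-24) = 46*(2*(-24)*(9 - 24)) = 46*(2*(-24)*(-15)) = 46*720 = 33120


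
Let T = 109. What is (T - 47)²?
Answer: 3844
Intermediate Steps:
(T - 47)² = (109 - 47)² = 62² = 3844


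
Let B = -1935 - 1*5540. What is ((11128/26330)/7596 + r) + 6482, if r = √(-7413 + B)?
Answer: 162052172861/25000335 + 2*I*√3722 ≈ 6482.0 + 122.02*I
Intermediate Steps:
B = -7475 (B = -1935 - 5540 = -7475)
r = 2*I*√3722 (r = √(-7413 - 7475) = √(-14888) = 2*I*√3722 ≈ 122.02*I)
((11128/26330)/7596 + r) + 6482 = ((11128/26330)/7596 + 2*I*√3722) + 6482 = ((11128*(1/26330))*(1/7596) + 2*I*√3722) + 6482 = ((5564/13165)*(1/7596) + 2*I*√3722) + 6482 = (1391/25000335 + 2*I*√3722) + 6482 = 162052172861/25000335 + 2*I*√3722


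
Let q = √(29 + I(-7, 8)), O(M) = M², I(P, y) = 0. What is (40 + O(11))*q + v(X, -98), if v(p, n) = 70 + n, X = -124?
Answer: -28 + 161*√29 ≈ 839.01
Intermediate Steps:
q = √29 (q = √(29 + 0) = √29 ≈ 5.3852)
(40 + O(11))*q + v(X, -98) = (40 + 11²)*√29 + (70 - 98) = (40 + 121)*√29 - 28 = 161*√29 - 28 = -28 + 161*√29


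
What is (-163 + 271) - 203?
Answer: -95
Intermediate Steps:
(-163 + 271) - 203 = 108 - 203 = -95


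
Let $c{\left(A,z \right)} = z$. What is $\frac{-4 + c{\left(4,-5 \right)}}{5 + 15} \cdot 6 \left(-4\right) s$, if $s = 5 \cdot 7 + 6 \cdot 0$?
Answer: $378$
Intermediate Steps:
$s = 35$ ($s = 35 + 0 = 35$)
$\frac{-4 + c{\left(4,-5 \right)}}{5 + 15} \cdot 6 \left(-4\right) s = \frac{-4 - 5}{5 + 15} \cdot 6 \left(-4\right) 35 = - \frac{9}{20} \cdot 6 \left(-4\right) 35 = \left(-9\right) \frac{1}{20} \cdot 6 \left(-4\right) 35 = \left(- \frac{9}{20}\right) 6 \left(-4\right) 35 = \left(- \frac{27}{10}\right) \left(-4\right) 35 = \frac{54}{5} \cdot 35 = 378$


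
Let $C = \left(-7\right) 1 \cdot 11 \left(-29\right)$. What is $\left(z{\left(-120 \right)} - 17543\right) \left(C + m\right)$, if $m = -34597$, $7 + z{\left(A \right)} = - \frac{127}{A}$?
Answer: $\frac{5679539481}{10} \approx 5.6795 \cdot 10^{8}$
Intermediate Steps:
$z{\left(A \right)} = -7 - \frac{127}{A}$
$C = 2233$ ($C = \left(-7\right) 11 \left(-29\right) = \left(-77\right) \left(-29\right) = 2233$)
$\left(z{\left(-120 \right)} - 17543\right) \left(C + m\right) = \left(\left(-7 - \frac{127}{-120}\right) - 17543\right) \left(2233 - 34597\right) = \left(\left(-7 - - \frac{127}{120}\right) - 17543\right) \left(-32364\right) = \left(\left(-7 + \frac{127}{120}\right) - 17543\right) \left(-32364\right) = \left(- \frac{713}{120} - 17543\right) \left(-32364\right) = \left(- \frac{2105873}{120}\right) \left(-32364\right) = \frac{5679539481}{10}$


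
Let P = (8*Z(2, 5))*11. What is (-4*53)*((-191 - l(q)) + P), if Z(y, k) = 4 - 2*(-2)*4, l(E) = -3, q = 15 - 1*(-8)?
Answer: -333264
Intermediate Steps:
q = 23 (q = 15 + 8 = 23)
Z(y, k) = 20 (Z(y, k) = 4 - (-4)*4 = 4 - 1*(-16) = 4 + 16 = 20)
P = 1760 (P = (8*20)*11 = 160*11 = 1760)
(-4*53)*((-191 - l(q)) + P) = (-4*53)*((-191 - 1*(-3)) + 1760) = -212*((-191 + 3) + 1760) = -212*(-188 + 1760) = -212*1572 = -333264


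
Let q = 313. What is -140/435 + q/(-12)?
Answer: -3063/116 ≈ -26.405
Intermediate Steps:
-140/435 + q/(-12) = -140/435 + 313/(-12) = -140*1/435 + 313*(-1/12) = -28/87 - 313/12 = -3063/116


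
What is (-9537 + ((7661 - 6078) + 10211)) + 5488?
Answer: 7745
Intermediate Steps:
(-9537 + ((7661 - 6078) + 10211)) + 5488 = (-9537 + (1583 + 10211)) + 5488 = (-9537 + 11794) + 5488 = 2257 + 5488 = 7745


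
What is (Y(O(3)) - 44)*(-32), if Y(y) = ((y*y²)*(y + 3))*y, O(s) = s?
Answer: -14144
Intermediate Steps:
Y(y) = y⁴*(3 + y) (Y(y) = (y³*(3 + y))*y = y⁴*(3 + y))
(Y(O(3)) - 44)*(-32) = (3⁴*(3 + 3) - 44)*(-32) = (81*6 - 44)*(-32) = (486 - 44)*(-32) = 442*(-32) = -14144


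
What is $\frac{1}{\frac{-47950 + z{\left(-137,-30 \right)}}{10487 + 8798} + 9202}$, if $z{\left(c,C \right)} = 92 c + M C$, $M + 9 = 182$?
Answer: $\frac{2755}{25342118} \approx 0.00010871$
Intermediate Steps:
$M = 173$ ($M = -9 + 182 = 173$)
$z{\left(c,C \right)} = 92 c + 173 C$
$\frac{1}{\frac{-47950 + z{\left(-137,-30 \right)}}{10487 + 8798} + 9202} = \frac{1}{\frac{-47950 + \left(92 \left(-137\right) + 173 \left(-30\right)\right)}{10487 + 8798} + 9202} = \frac{1}{\frac{-47950 - 17794}{19285} + 9202} = \frac{1}{\left(-47950 - 17794\right) \frac{1}{19285} + 9202} = \frac{1}{\left(-65744\right) \frac{1}{19285} + 9202} = \frac{1}{- \frac{9392}{2755} + 9202} = \frac{1}{\frac{25342118}{2755}} = \frac{2755}{25342118}$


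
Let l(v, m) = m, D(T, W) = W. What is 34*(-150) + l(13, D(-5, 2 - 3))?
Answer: -5101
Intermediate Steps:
34*(-150) + l(13, D(-5, 2 - 3)) = 34*(-150) + (2 - 3) = -5100 - 1 = -5101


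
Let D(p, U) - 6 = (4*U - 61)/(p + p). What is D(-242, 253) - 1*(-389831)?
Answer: 188680157/484 ≈ 3.8984e+5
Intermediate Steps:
D(p, U) = 6 + (-61 + 4*U)/(2*p) (D(p, U) = 6 + (4*U - 61)/(p + p) = 6 + (-61 + 4*U)/((2*p)) = 6 + (-61 + 4*U)*(1/(2*p)) = 6 + (-61 + 4*U)/(2*p))
D(-242, 253) - 1*(-389831) = (½)*(-61 + 4*253 + 12*(-242))/(-242) - 1*(-389831) = (½)*(-1/242)*(-61 + 1012 - 2904) + 389831 = (½)*(-1/242)*(-1953) + 389831 = 1953/484 + 389831 = 188680157/484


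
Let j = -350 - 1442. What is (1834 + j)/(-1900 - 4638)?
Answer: -3/467 ≈ -0.0064240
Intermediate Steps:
j = -1792
(1834 + j)/(-1900 - 4638) = (1834 - 1792)/(-1900 - 4638) = 42/(-6538) = 42*(-1/6538) = -3/467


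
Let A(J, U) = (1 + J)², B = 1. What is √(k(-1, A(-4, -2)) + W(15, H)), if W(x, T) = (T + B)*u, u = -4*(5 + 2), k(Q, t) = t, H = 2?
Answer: 5*I*√3 ≈ 8.6602*I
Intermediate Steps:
u = -28 (u = -4*7 = -28)
W(x, T) = -28 - 28*T (W(x, T) = (T + 1)*(-28) = (1 + T)*(-28) = -28 - 28*T)
√(k(-1, A(-4, -2)) + W(15, H)) = √((1 - 4)² + (-28 - 28*2)) = √((-3)² + (-28 - 56)) = √(9 - 84) = √(-75) = 5*I*√3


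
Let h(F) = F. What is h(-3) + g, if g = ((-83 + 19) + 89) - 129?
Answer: -107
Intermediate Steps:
g = -104 (g = (-64 + 89) - 129 = 25 - 129 = -104)
h(-3) + g = -3 - 104 = -107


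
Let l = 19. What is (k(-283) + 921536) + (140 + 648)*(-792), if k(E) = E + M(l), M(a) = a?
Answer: 297176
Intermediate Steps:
k(E) = 19 + E (k(E) = E + 19 = 19 + E)
(k(-283) + 921536) + (140 + 648)*(-792) = ((19 - 283) + 921536) + (140 + 648)*(-792) = (-264 + 921536) + 788*(-792) = 921272 - 624096 = 297176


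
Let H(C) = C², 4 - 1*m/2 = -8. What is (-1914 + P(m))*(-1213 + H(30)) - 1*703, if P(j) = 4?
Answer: 597127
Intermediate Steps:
m = 24 (m = 8 - 2*(-8) = 8 + 16 = 24)
(-1914 + P(m))*(-1213 + H(30)) - 1*703 = (-1914 + 4)*(-1213 + 30²) - 1*703 = -1910*(-1213 + 900) - 703 = -1910*(-313) - 703 = 597830 - 703 = 597127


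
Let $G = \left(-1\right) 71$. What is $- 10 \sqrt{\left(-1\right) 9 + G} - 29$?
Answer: $-29 - 40 i \sqrt{5} \approx -29.0 - 89.443 i$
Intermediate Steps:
$G = -71$
$- 10 \sqrt{\left(-1\right) 9 + G} - 29 = - 10 \sqrt{\left(-1\right) 9 - 71} - 29 = - 10 \sqrt{-9 - 71} - 29 = - 10 \sqrt{-80} - 29 = - 10 \cdot 4 i \sqrt{5} - 29 = - 40 i \sqrt{5} - 29 = -29 - 40 i \sqrt{5}$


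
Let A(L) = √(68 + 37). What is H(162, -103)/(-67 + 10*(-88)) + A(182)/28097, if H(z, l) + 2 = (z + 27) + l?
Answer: -84/947 + √105/28097 ≈ -0.088336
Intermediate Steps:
H(z, l) = 25 + l + z (H(z, l) = -2 + ((z + 27) + l) = -2 + ((27 + z) + l) = -2 + (27 + l + z) = 25 + l + z)
A(L) = √105
H(162, -103)/(-67 + 10*(-88)) + A(182)/28097 = (25 - 103 + 162)/(-67 + 10*(-88)) + √105/28097 = 84/(-67 - 880) + √105*(1/28097) = 84/(-947) + √105/28097 = 84*(-1/947) + √105/28097 = -84/947 + √105/28097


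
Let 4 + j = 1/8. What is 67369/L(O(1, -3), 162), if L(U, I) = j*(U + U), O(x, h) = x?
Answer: -269476/31 ≈ -8692.8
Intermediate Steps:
j = -31/8 (j = -4 + 1/8 = -4 + ⅛ = -31/8 ≈ -3.8750)
L(U, I) = -31*U/4 (L(U, I) = -31*(U + U)/8 = -31*U/4)
67369/L(O(1, -3), 162) = 67369/((-31/4*1)) = 67369/(-31/4) = 67369*(-4/31) = -269476/31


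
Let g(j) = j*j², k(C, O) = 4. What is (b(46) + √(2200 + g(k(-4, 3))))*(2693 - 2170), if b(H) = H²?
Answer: 1106668 + 1046*√566 ≈ 1.1316e+6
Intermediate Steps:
g(j) = j³
(b(46) + √(2200 + g(k(-4, 3))))*(2693 - 2170) = (46² + √(2200 + 4³))*(2693 - 2170) = (2116 + √(2200 + 64))*523 = (2116 + √2264)*523 = (2116 + 2*√566)*523 = 1106668 + 1046*√566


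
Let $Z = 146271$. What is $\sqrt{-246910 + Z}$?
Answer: $i \sqrt{100639} \approx 317.24 i$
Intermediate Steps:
$\sqrt{-246910 + Z} = \sqrt{-246910 + 146271} = \sqrt{-100639} = i \sqrt{100639}$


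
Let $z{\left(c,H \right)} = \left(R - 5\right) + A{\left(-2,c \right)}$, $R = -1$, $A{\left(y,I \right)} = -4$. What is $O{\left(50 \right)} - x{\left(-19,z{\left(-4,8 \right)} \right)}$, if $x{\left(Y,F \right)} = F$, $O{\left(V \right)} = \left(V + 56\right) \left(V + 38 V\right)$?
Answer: $206710$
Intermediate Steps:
$O{\left(V \right)} = 39 V \left(56 + V\right)$ ($O{\left(V \right)} = \left(56 + V\right) 39 V = 39 V \left(56 + V\right)$)
$z{\left(c,H \right)} = -10$ ($z{\left(c,H \right)} = \left(-1 - 5\right) - 4 = -6 - 4 = -10$)
$O{\left(50 \right)} - x{\left(-19,z{\left(-4,8 \right)} \right)} = 39 \cdot 50 \left(56 + 50\right) - -10 = 39 \cdot 50 \cdot 106 + 10 = 206700 + 10 = 206710$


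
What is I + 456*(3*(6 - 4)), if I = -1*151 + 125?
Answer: 2710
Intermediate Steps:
I = -26 (I = -151 + 125 = -26)
I + 456*(3*(6 - 4)) = -26 + 456*(3*(6 - 4)) = -26 + 456*(3*2) = -26 + 456*6 = -26 + 2736 = 2710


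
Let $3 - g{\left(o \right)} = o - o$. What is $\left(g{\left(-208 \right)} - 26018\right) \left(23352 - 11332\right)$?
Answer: $-312700300$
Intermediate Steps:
$g{\left(o \right)} = 3$ ($g{\left(o \right)} = 3 - \left(o - o\right) = 3 - 0 = 3 + 0 = 3$)
$\left(g{\left(-208 \right)} - 26018\right) \left(23352 - 11332\right) = \left(3 - 26018\right) \left(23352 - 11332\right) = \left(-26015\right) 12020 = -312700300$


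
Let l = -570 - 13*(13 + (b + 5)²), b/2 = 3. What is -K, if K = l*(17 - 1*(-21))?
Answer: 87856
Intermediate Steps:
b = 6 (b = 2*3 = 6)
l = -2312 (l = -570 - 13*(13 + (6 + 5)²) = -570 - 13*(13 + 11²) = -570 - 13*(13 + 121) = -570 - 13*134 = -570 - 1742 = -2312)
K = -87856 (K = -2312*(17 - 1*(-21)) = -2312*(17 + 21) = -2312*38 = -87856)
-K = -1*(-87856) = 87856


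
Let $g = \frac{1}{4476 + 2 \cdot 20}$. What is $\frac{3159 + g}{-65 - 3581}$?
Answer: $- \frac{14266045}{16465336} \approx -0.86643$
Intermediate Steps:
$g = \frac{1}{4516}$ ($g = \frac{1}{4476 + 40} = \frac{1}{4516} \approx 0.00022143$)
$\frac{3159 + g}{-65 - 3581} = \frac{3159 + \frac{1}{4516}}{-65 - 3581} = \frac{14266045}{4516 \left(-3646\right)} = \frac{14266045}{4516} \left(- \frac{1}{3646}\right) = - \frac{14266045}{16465336}$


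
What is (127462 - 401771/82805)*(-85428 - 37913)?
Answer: -1301751908493399/82805 ≈ -1.5721e+10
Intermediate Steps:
(127462 - 401771/82805)*(-85428 - 37913) = (127462 - 401771*1/82805)*(-123341) = (127462 - 401771/82805)*(-123341) = (10554089139/82805)*(-123341) = -1301751908493399/82805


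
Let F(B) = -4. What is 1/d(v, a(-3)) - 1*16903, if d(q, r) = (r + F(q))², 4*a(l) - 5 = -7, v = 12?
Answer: -1369139/81 ≈ -16903.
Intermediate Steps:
a(l) = -½ (a(l) = 5/4 + (¼)*(-7) = 5/4 - 7/4 = -½)
d(q, r) = (-4 + r)² (d(q, r) = (r - 4)² = (-4 + r)²)
1/d(v, a(-3)) - 1*16903 = 1/((-4 - ½)²) - 1*16903 = 1/((-9/2)²) - 16903 = 1/(81/4) - 16903 = 4/81 - 16903 = -1369139/81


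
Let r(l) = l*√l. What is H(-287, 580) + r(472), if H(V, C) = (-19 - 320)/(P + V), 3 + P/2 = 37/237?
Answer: 80343/69367 + 944*√118 ≈ 10256.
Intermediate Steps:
P = -1348/237 (P = -6 + 2*(37/237) = -6 + 74/237 = -1348/237 ≈ -5.6878)
r(l) = l^(3/2)
H(V, C) = -339/(-1348/237 + V) (H(V, C) = (-19 - 320)/(-1348/237 + V) = -339/(-1348/237 + V))
H(-287, 580) + r(472) = -80343/(-1348 + 237*(-287)) + 472^(3/2) = -80343/(-1348 - 68019) + 944*√118 = -80343/(-69367) + 944*√118 = -80343*(-1/69367) + 944*√118 = 80343/69367 + 944*√118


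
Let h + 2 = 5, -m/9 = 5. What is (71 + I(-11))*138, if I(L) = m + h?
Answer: 4002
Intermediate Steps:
m = -45 (m = -9*5 = -45)
h = 3 (h = -2 + 5 = 3)
I(L) = -42 (I(L) = -45 + 3 = -42)
(71 + I(-11))*138 = (71 - 42)*138 = 29*138 = 4002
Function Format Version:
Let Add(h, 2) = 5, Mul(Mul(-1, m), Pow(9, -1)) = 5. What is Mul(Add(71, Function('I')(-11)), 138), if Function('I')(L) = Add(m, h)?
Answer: 4002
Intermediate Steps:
m = -45 (m = Mul(-9, 5) = -45)
h = 3 (h = Add(-2, 5) = 3)
Function('I')(L) = -42 (Function('I')(L) = Add(-45, 3) = -42)
Mul(Add(71, Function('I')(-11)), 138) = Mul(Add(71, -42), 138) = Mul(29, 138) = 4002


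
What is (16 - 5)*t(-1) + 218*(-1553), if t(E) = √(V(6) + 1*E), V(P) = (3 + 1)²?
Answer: -338554 + 11*√15 ≈ -3.3851e+5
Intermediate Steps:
V(P) = 16 (V(P) = 4² = 16)
t(E) = √(16 + E) (t(E) = √(16 + 1*E) = √(16 + E))
(16 - 5)*t(-1) + 218*(-1553) = (16 - 5)*√(16 - 1) + 218*(-1553) = 11*√15 - 338554 = -338554 + 11*√15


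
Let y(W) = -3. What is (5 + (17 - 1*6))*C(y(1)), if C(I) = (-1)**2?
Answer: 16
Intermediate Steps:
C(I) = 1
(5 + (17 - 1*6))*C(y(1)) = (5 + (17 - 1*6))*1 = (5 + (17 - 6))*1 = (5 + 11)*1 = 16*1 = 16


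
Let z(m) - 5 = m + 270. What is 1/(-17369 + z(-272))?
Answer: -1/17366 ≈ -5.7584e-5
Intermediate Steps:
z(m) = 275 + m (z(m) = 5 + (m + 270) = 5 + (270 + m) = 275 + m)
1/(-17369 + z(-272)) = 1/(-17369 + (275 - 272)) = 1/(-17369 + 3) = 1/(-17366) = -1/17366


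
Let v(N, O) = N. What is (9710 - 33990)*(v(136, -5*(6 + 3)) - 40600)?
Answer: 982465920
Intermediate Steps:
(9710 - 33990)*(v(136, -5*(6 + 3)) - 40600) = (9710 - 33990)*(136 - 40600) = -24280*(-40464) = 982465920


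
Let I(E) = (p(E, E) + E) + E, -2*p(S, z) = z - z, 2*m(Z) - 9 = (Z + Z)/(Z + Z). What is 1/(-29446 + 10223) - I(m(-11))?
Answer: -192231/19223 ≈ -10.000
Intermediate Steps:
m(Z) = 5 (m(Z) = 9/2 + ((Z + Z)/(Z + Z))/2 = 9/2 + ((2*Z)/((2*Z)))/2 = 9/2 + ((2*Z)*(1/(2*Z)))/2 = 9/2 + (½)*1 = 9/2 + ½ = 5)
p(S, z) = 0 (p(S, z) = -(z - z)/2 = -½*0 = 0)
I(E) = 2*E (I(E) = (0 + E) + E = E + E = 2*E)
1/(-29446 + 10223) - I(m(-11)) = 1/(-29446 + 10223) - 2*5 = 1/(-19223) - 1*10 = -1/19223 - 10 = -192231/19223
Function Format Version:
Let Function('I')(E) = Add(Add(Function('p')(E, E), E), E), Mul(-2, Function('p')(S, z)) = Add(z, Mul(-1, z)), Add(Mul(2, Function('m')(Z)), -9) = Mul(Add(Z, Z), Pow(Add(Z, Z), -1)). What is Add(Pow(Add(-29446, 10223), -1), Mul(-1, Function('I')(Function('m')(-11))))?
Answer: Rational(-192231, 19223) ≈ -10.000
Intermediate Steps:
Function('m')(Z) = 5 (Function('m')(Z) = Add(Rational(9, 2), Mul(Rational(1, 2), Mul(Add(Z, Z), Pow(Add(Z, Z), -1)))) = Add(Rational(9, 2), Mul(Rational(1, 2), Mul(Mul(2, Z), Pow(Mul(2, Z), -1)))) = Add(Rational(9, 2), Mul(Rational(1, 2), Mul(Mul(2, Z), Mul(Rational(1, 2), Pow(Z, -1))))) = Add(Rational(9, 2), Mul(Rational(1, 2), 1)) = Add(Rational(9, 2), Rational(1, 2)) = 5)
Function('p')(S, z) = 0 (Function('p')(S, z) = Mul(Rational(-1, 2), Add(z, Mul(-1, z))) = Mul(Rational(-1, 2), 0) = 0)
Function('I')(E) = Mul(2, E) (Function('I')(E) = Add(Add(0, E), E) = Add(E, E) = Mul(2, E))
Add(Pow(Add(-29446, 10223), -1), Mul(-1, Function('I')(Function('m')(-11)))) = Add(Pow(Add(-29446, 10223), -1), Mul(-1, Mul(2, 5))) = Add(Pow(-19223, -1), Mul(-1, 10)) = Add(Rational(-1, 19223), -10) = Rational(-192231, 19223)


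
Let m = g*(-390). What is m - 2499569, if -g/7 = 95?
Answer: -2240219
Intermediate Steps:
g = -665 (g = -7*95 = -665)
m = 259350 (m = -665*(-390) = 259350)
m - 2499569 = 259350 - 2499569 = -2240219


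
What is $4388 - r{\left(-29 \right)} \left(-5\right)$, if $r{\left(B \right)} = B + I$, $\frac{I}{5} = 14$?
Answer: $4593$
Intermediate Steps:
$I = 70$ ($I = 5 \cdot 14 = 70$)
$r{\left(B \right)} = 70 + B$ ($r{\left(B \right)} = B + 70 = 70 + B$)
$4388 - r{\left(-29 \right)} \left(-5\right) = 4388 - \left(70 - 29\right) \left(-5\right) = 4388 - 41 \left(-5\right) = 4388 - -205 = 4388 + 205 = 4593$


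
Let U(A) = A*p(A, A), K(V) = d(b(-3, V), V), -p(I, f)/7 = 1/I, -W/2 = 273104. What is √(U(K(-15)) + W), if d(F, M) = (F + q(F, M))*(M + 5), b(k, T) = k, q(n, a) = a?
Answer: I*√546215 ≈ 739.06*I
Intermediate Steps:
W = -546208 (W = -2*273104 = -546208)
p(I, f) = -7/I
d(F, M) = (5 + M)*(F + M) (d(F, M) = (F + M)*(M + 5) = (F + M)*(5 + M) = (5 + M)*(F + M))
K(V) = -15 + V² + 2*V (K(V) = V² + 5*(-3) + 5*V - 3*V = V² - 15 + 5*V - 3*V = -15 + V² + 2*V)
U(A) = -7 (U(A) = A*(-7/A) = -7)
√(U(K(-15)) + W) = √(-7 - 546208) = √(-546215) = I*√546215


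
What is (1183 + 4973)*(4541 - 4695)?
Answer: -948024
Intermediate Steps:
(1183 + 4973)*(4541 - 4695) = 6156*(-154) = -948024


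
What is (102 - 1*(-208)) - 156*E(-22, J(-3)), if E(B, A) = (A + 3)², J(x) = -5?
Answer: -314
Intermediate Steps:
E(B, A) = (3 + A)²
(102 - 1*(-208)) - 156*E(-22, J(-3)) = (102 - 1*(-208)) - 156*(3 - 5)² = (102 + 208) - 156*(-2)² = 310 - 156*4 = 310 - 624 = -314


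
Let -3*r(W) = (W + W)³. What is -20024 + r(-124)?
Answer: 15192920/3 ≈ 5.0643e+6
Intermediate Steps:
r(W) = -8*W³/3 (r(W) = -(W + W)³/3 = -8*W³/3)
-20024 + r(-124) = -20024 - 8/3*(-124)³ = -20024 - 8/3*(-1906624) = -20024 + 15252992/3 = 15192920/3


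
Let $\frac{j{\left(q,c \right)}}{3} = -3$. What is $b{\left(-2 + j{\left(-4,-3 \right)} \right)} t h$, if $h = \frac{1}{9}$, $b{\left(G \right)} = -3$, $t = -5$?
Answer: $\frac{5}{3} \approx 1.6667$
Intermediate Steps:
$j{\left(q,c \right)} = -9$ ($j{\left(q,c \right)} = 3 \left(-3\right) = -9$)
$h = \frac{1}{9} \approx 0.11111$
$b{\left(-2 + j{\left(-4,-3 \right)} \right)} t h = \left(-3\right) \left(-5\right) \frac{1}{9} = 15 \cdot \frac{1}{9} = \frac{5}{3}$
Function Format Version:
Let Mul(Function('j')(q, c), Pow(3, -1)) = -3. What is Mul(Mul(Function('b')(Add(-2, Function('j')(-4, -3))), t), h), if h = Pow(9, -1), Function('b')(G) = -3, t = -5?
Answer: Rational(5, 3) ≈ 1.6667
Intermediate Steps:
Function('j')(q, c) = -9 (Function('j')(q, c) = Mul(3, -3) = -9)
h = Rational(1, 9) ≈ 0.11111
Mul(Mul(Function('b')(Add(-2, Function('j')(-4, -3))), t), h) = Mul(Mul(-3, -5), Rational(1, 9)) = Mul(15, Rational(1, 9)) = Rational(5, 3)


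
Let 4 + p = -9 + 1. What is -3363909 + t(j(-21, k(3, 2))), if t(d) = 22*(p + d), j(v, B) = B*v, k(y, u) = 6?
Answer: -3366945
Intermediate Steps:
p = -12 (p = -4 + (-9 + 1) = -4 - 8 = -12)
t(d) = -264 + 22*d (t(d) = 22*(-12 + d) = -264 + 22*d)
-3363909 + t(j(-21, k(3, 2))) = -3363909 + (-264 + 22*(6*(-21))) = -3363909 + (-264 + 22*(-126)) = -3363909 + (-264 - 2772) = -3363909 - 3036 = -3366945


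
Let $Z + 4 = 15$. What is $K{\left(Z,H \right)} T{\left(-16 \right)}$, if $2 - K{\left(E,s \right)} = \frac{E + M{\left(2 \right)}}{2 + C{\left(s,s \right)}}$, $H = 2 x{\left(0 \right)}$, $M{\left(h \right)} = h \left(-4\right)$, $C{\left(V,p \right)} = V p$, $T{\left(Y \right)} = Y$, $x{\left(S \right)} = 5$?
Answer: $- \frac{536}{17} \approx -31.529$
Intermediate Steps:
$Z = 11$ ($Z = -4 + 15 = 11$)
$M{\left(h \right)} = - 4 h$
$H = 10$ ($H = 2 \cdot 5 = 10$)
$K{\left(E,s \right)} = 2 - \frac{-8 + E}{2 + s^{2}}$ ($K{\left(E,s \right)} = 2 - \frac{E - 8}{2 + s s} = 2 - \frac{E - 8}{2 + s^{2}} = 2 - \frac{-8 + E}{2 + s^{2}}$)
$K{\left(Z,H \right)} T{\left(-16 \right)} = \frac{12 - 11 + 2 \cdot 10^{2}}{2 + 10^{2}} \left(-16\right) = \frac{12 - 11 + 2 \cdot 100}{2 + 100} \left(-16\right) = \frac{12 - 11 + 200}{102} \left(-16\right) = \frac{1}{102} \cdot 201 \left(-16\right) = \frac{67}{34} \left(-16\right) = - \frac{536}{17}$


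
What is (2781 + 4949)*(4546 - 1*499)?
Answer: 31283310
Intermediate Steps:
(2781 + 4949)*(4546 - 1*499) = 7730*(4546 - 499) = 7730*4047 = 31283310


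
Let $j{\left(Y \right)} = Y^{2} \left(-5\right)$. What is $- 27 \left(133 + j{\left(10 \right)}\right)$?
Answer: $9909$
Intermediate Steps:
$j{\left(Y \right)} = - 5 Y^{2}$
$- 27 \left(133 + j{\left(10 \right)}\right) = - 27 \left(133 - 5 \cdot 10^{2}\right) = - 27 \left(133 - 500\right) = \left(-27\right) \left(-367\right) = 9909$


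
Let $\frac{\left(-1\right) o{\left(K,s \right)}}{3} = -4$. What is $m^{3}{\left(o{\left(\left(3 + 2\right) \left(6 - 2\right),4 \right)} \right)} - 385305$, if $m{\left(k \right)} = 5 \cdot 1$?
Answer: $-385180$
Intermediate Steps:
$o{\left(K,s \right)} = 12$ ($o{\left(K,s \right)} = \left(-3\right) \left(-4\right) = 12$)
$m{\left(k \right)} = 5$
$m^{3}{\left(o{\left(\left(3 + 2\right) \left(6 - 2\right),4 \right)} \right)} - 385305 = 5^{3} - 385305 = 125 - 385305 = -385180$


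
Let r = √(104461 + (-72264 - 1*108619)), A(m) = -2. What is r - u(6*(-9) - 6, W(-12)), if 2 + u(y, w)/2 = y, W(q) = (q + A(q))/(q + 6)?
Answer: 124 + I*√76422 ≈ 124.0 + 276.45*I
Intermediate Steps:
W(q) = (-2 + q)/(6 + q) (W(q) = (q - 2)/(q + 6) = (-2 + q)/(6 + q))
u(y, w) = -4 + 2*y
r = I*√76422 (r = √(104461 + (-72264 - 108619)) = √(104461 - 180883) = √(-76422) = I*√76422 ≈ 276.45*I)
r - u(6*(-9) - 6, W(-12)) = I*√76422 - (-4 + 2*(6*(-9) - 6)) = I*√76422 - (-4 + 2*(-54 - 6)) = I*√76422 - (-4 + 2*(-60)) = I*√76422 - (-4 - 120) = I*√76422 - 1*(-124) = I*√76422 + 124 = 124 + I*√76422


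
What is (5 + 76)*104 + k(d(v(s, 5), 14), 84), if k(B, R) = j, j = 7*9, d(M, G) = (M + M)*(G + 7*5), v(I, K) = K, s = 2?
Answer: 8487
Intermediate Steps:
d(M, G) = 2*M*(35 + G) (d(M, G) = (2*M)*(G + 35) = (2*M)*(35 + G) = 2*M*(35 + G))
j = 63
k(B, R) = 63
(5 + 76)*104 + k(d(v(s, 5), 14), 84) = (5 + 76)*104 + 63 = 81*104 + 63 = 8424 + 63 = 8487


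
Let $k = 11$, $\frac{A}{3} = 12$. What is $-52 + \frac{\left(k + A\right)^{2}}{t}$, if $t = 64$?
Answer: $- \frac{1119}{64} \approx -17.484$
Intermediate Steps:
$A = 36$ ($A = 3 \cdot 12 = 36$)
$-52 + \frac{\left(k + A\right)^{2}}{t} = -52 + \frac{\left(11 + 36\right)^{2}}{64} = -52 + 47^{2} \cdot \frac{1}{64} = -52 + 2209 \cdot \frac{1}{64} = -52 + \frac{2209}{64} = - \frac{1119}{64}$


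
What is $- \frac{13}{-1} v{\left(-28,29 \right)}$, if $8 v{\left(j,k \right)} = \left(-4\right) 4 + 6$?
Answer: $- \frac{65}{4} \approx -16.25$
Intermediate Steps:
$v{\left(j,k \right)} = - \frac{5}{4}$ ($v{\left(j,k \right)} = \frac{\left(-4\right) 4 + 6}{8} = \frac{-16 + 6}{8} = \frac{1}{8} \left(-10\right) = - \frac{5}{4}$)
$- \frac{13}{-1} v{\left(-28,29 \right)} = - \frac{13}{-1} \left(- \frac{5}{4}\right) = \left(-13\right) \left(-1\right) \left(- \frac{5}{4}\right) = 13 \left(- \frac{5}{4}\right) = - \frac{65}{4}$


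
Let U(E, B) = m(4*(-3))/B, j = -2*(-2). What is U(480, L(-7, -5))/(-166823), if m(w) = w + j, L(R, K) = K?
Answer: -8/834115 ≈ -9.5910e-6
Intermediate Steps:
j = 4
m(w) = 4 + w (m(w) = w + 4 = 4 + w)
U(E, B) = -8/B (U(E, B) = (4 + 4*(-3))/B = (4 - 12)/B = -8/B)
U(480, L(-7, -5))/(-166823) = -8/(-5)/(-166823) = -8*(-⅕)*(-1/166823) = (8/5)*(-1/166823) = -8/834115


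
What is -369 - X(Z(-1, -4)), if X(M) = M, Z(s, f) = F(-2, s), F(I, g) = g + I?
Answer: -366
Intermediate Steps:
F(I, g) = I + g
Z(s, f) = -2 + s
-369 - X(Z(-1, -4)) = -369 - (-2 - 1) = -369 - 1*(-3) = -369 + 3 = -366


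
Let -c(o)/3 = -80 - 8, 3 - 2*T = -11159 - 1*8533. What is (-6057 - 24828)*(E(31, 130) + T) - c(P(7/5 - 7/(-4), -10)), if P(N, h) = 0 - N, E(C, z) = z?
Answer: -616310703/2 ≈ -3.0816e+8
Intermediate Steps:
P(N, h) = -N
T = 19695/2 (T = 3/2 - (-11159 - 1*8533)/2 = 3/2 - (-11159 - 8533)/2 = 3/2 - ½*(-19692) = 3/2 + 9846 = 19695/2 ≈ 9847.5)
c(o) = 264 (c(o) = -3*(-80 - 8) = -3*(-88) = 264)
(-6057 - 24828)*(E(31, 130) + T) - c(P(7/5 - 7/(-4), -10)) = (-6057 - 24828)*(130 + 19695/2) - 1*264 = -30885*19955/2 - 264 = -616310175/2 - 264 = -616310703/2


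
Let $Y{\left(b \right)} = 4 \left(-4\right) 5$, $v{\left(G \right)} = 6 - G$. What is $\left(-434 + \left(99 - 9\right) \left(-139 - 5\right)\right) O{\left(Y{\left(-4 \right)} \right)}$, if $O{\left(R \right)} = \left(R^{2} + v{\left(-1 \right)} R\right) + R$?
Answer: $-77149440$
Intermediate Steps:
$Y{\left(b \right)} = -80$ ($Y{\left(b \right)} = \left(-16\right) 5 = -80$)
$O{\left(R \right)} = R^{2} + 8 R$ ($O{\left(R \right)} = \left(R^{2} + \left(6 - -1\right) R\right) + R = \left(R^{2} + \left(6 + 1\right) R\right) + R = \left(R^{2} + 7 R\right) + R = R^{2} + 8 R$)
$\left(-434 + \left(99 - 9\right) \left(-139 - 5\right)\right) O{\left(Y{\left(-4 \right)} \right)} = \left(-434 + \left(99 - 9\right) \left(-139 - 5\right)\right) \left(- 80 \left(8 - 80\right)\right) = \left(-434 + 90 \left(-144\right)\right) \left(\left(-80\right) \left(-72\right)\right) = \left(-434 - 12960\right) 5760 = \left(-13394\right) 5760 = -77149440$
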